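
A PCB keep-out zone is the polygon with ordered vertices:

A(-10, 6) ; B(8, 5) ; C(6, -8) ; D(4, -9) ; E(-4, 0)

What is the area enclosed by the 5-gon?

137

Σ = (-98) + (-94) + (-22) + (-36) + (-24) = -274
Area = |Σ|/2 = 137.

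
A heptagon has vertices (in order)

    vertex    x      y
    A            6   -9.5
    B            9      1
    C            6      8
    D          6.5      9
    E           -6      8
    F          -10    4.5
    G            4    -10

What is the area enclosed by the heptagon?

Σ = (91.5) + (66) + (2) + (106) + (53) + (82) + (22) = 422.5
Area = |Σ|/2 = 211.25.

211.25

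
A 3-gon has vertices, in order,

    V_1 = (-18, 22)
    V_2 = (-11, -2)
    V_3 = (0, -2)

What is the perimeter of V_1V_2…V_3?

|V_1V_2| = √((7)² + (-24)²) = √625 = 25
|V_2V_3| = √((11)² + (0)²) = √121 = 11
|V_3V_1| = √((-18)² + (24)²) = √900 = 30
Perimeter = 25 + 11 + 30 = 66.

66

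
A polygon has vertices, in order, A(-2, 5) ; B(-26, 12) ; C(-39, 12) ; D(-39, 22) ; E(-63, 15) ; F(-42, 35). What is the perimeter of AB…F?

152

|AB| = √((-24)² + (7)²) = √625 = 25
|BC| = √((-13)² + (0)²) = √169 = 13
|CD| = √((0)² + (10)²) = √100 = 10
|DE| = √((-24)² + (-7)²) = √625 = 25
|EF| = √((21)² + (20)²) = √841 = 29
|FA| = √((40)² + (-30)²) = √2500 = 50
Perimeter = 25 + 13 + 10 + 25 + 29 + 50 = 152.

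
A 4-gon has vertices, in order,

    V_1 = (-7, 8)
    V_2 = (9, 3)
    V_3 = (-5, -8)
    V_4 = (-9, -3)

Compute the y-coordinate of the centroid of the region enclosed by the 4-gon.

0.64

Apply the shoelace formula. First the cross-terms c_i = x_i·y_{i+1} − x_{i+1}·y_i:
  -93, -57, -57, -93  ⇒  2A = -300, A = -150.
Then Σ (y_i + y_{i+1})·c_i = -576, so ȳ = -576 / (6·(-150)) = 0.64.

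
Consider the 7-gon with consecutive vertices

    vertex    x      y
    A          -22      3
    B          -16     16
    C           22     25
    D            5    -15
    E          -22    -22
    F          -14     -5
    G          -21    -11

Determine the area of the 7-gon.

Σ = (-304) + (-752) + (-455) + (-440) + (-198) + (49) + (-305) = -2405
Area = |Σ|/2 = 1202.5.

1202.5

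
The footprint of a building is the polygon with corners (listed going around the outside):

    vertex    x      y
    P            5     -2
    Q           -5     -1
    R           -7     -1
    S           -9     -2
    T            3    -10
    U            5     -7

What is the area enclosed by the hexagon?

Apply the shoelace formula: 2A = Σ (x_i·y_{i+1} − x_{i+1}·y_i), indices taken mod 6.
Σ = (-15) + (-2) + (5) + (96) + (29) + (25) = 138
Area = |Σ|/2 = 69.

69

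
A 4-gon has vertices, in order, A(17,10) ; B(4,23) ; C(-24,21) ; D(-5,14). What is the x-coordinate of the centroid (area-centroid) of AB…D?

-1.5

Apply the surveyor's formula. First the cross-terms c_i = x_i·y_{i+1} − x_{i+1}·y_i:
  351, 636, -231, -288  ⇒  2A = 468, A = 234.
Then Σ (x_i + x_{i+1})·c_i = -2106, so x̄ = -2106 / (6·234) = -1.5.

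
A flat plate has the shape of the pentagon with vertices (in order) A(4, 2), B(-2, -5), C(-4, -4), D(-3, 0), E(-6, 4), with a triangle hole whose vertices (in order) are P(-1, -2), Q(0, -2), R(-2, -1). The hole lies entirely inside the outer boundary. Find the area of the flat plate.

39.5

Outer boundary:
Apply the shoelace (surveyor's) formula: 2A = Σ (x_i·y_{i+1} − x_{i+1}·y_i), indices taken mod 5.
Cross-terms: -16, -12, -12, -12, -28  ⇒  Σ = -80
Area = |Σ|/2 = 40.
Hole:
Apply Gauss's area formula: 2A = Σ (x_i·y_{i+1} − x_{i+1}·y_i), indices taken mod 3.
Cross-terms: 2, -4, 3  ⇒  Σ = 1
Area = |Σ|/2 = 0.5.
Net area = 40 − 0.5 = 39.5.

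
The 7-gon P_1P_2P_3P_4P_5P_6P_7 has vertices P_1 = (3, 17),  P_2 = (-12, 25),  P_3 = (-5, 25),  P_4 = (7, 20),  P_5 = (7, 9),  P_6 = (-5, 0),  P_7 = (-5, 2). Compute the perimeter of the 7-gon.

82

|P_1P_2| = √((-15)² + (8)²) = √289 = 17
|P_2P_3| = √((7)² + (0)²) = √49 = 7
|P_3P_4| = √((12)² + (-5)²) = √169 = 13
|P_4P_5| = √((0)² + (-11)²) = √121 = 11
|P_5P_6| = √((-12)² + (-9)²) = √225 = 15
|P_6P_7| = √((0)² + (2)²) = √4 = 2
|P_7P_1| = √((8)² + (15)²) = √289 = 17
Perimeter = 17 + 7 + 13 + 11 + 15 + 2 + 17 = 82.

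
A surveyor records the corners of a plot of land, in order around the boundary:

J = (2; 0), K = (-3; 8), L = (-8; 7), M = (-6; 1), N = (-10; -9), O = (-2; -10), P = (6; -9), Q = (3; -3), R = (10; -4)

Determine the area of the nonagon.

176

Apply the surveyor's formula: 2A = Σ (x_i·y_{i+1} − x_{i+1}·y_i), indices taken mod 9.
Σ = (16) + (43) + (34) + (64) + (82) + (78) + (9) + (18) + (8) = 352
Area = |Σ|/2 = 176.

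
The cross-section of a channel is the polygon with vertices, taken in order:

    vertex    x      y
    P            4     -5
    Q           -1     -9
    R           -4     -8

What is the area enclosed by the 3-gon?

Apply Gauss's area formula: 2A = Σ (x_i·y_{i+1} − x_{i+1}·y_i), indices taken mod 3.
Σ = (-41) + (-28) + (52) = -17
Area = |Σ|/2 = 8.5.

8.5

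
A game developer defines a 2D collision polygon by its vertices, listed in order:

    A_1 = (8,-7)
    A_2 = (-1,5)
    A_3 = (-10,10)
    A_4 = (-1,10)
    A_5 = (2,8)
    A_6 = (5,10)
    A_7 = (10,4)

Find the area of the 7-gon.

Apply the shoelace formula: 2A = Σ (x_i·y_{i+1} − x_{i+1}·y_i), indices taken mod 7.
Σ = (33) + (40) + (-90) + (-28) + (-20) + (-80) + (-102) = -247
Area = |Σ|/2 = 123.5.

123.5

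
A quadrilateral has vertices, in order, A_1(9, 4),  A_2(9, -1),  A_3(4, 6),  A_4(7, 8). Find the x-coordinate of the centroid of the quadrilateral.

Apply the surveyor's formula. First the cross-terms c_i = x_i·y_{i+1} − x_{i+1}·y_i:
  -45, 58, -10, -44  ⇒  2A = -41, A = -20.5.
Then Σ (x_i + x_{i+1})·c_i = -870, so x̄ = -870 / (6·(-20.5)) = 290/41.

290/41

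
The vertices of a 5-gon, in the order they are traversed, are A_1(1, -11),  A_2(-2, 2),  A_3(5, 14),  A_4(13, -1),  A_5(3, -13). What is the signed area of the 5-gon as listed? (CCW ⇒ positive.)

-215.5

Cross-terms: -20, -38, -187, -166, -20  ⇒  Σ = -431
Signed area = Σ/2 = -215.5 (negative ⇒ clockwise traversal).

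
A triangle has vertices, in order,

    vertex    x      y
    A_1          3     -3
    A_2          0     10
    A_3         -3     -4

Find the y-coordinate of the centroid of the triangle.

Apply the shoelace formula. First the cross-terms c_i = x_i·y_{i+1} − x_{i+1}·y_i:
  30, 30, 21  ⇒  2A = 81, A = 40.5.
Then Σ (y_i + y_{i+1})·c_i = 243, so ȳ = 243 / (6·40.5) = 1.

1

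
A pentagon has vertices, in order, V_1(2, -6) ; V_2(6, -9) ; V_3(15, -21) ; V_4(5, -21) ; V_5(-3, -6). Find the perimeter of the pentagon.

|V_1V_2| = √((4)² + (-3)²) = √25 = 5
|V_2V_3| = √((9)² + (-12)²) = √225 = 15
|V_3V_4| = √((-10)² + (0)²) = √100 = 10
|V_4V_5| = √((-8)² + (15)²) = √289 = 17
|V_5V_1| = √((5)² + (0)²) = √25 = 5
Perimeter = 5 + 15 + 10 + 17 + 5 = 52.

52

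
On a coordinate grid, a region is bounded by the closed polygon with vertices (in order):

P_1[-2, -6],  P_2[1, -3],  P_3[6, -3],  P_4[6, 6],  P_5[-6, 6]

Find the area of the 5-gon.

P_1→P_2: (-2)(-3) − (1)(-6) = 12
P_2→P_3: (1)(-3) − (6)(-3) = 15
P_3→P_4: (6)(6) − (6)(-3) = 54
P_4→P_5: (6)(6) − (-6)(6) = 72
P_5→P_1: (-6)(-6) − (-2)(6) = 48
Σ = 201
Area = |Σ|/2 = 100.5.

100.5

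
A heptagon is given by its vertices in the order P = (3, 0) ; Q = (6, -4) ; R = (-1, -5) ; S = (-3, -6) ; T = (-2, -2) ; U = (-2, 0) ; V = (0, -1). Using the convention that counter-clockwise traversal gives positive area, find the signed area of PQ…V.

-30

Cross-terms: -12, -34, -9, -6, -4, 2, 3  ⇒  Σ = -60
Signed area = Σ/2 = -30 (negative ⇒ clockwise traversal).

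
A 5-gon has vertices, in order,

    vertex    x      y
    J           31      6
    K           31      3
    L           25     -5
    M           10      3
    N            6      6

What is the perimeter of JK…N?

60

|JK| = √((0)² + (-3)²) = √9 = 3
|KL| = √((-6)² + (-8)²) = √100 = 10
|LM| = √((-15)² + (8)²) = √289 = 17
|MN| = √((-4)² + (3)²) = √25 = 5
|NJ| = √((25)² + (0)²) = √625 = 25
Perimeter = 3 + 10 + 17 + 5 + 25 = 60.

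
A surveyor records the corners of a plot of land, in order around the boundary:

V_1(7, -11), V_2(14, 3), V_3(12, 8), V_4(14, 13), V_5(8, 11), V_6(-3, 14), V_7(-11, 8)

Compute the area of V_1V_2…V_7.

342.5

Σ = (175) + (76) + (44) + (50) + (145) + (130) + (65) = 685
Area = |Σ|/2 = 342.5.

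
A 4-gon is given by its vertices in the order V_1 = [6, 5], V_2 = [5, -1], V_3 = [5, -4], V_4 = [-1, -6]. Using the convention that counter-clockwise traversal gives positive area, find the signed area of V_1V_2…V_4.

Σ = (-31) + (-15) + (-34) + (31) = -49
Signed area = Σ/2 = -24.5 (negative ⇒ clockwise traversal).

-24.5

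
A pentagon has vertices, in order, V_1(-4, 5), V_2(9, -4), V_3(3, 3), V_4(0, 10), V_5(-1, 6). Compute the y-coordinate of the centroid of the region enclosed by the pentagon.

691/207

Apply Gauss's area formula. First the cross-terms c_i = x_i·y_{i+1} − x_{i+1}·y_i:
  -29, 39, 30, 10, 19  ⇒  2A = 69, A = 34.5.
Then Σ (y_i + y_{i+1})·c_i = 691, so ȳ = 691 / (6·34.5) = 691/207.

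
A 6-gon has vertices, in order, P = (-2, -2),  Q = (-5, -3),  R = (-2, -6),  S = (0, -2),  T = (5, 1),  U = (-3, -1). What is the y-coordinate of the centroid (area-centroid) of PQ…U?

-125/54

Apply Gauss's area formula. First the cross-terms c_i = x_i·y_{i+1} − x_{i+1}·y_i:
  -4, 24, 4, 10, -2, 4  ⇒  2A = 36, A = 18.
Then Σ (y_i + y_{i+1})·c_i = -250, so ȳ = -250 / (6·18) = -125/54.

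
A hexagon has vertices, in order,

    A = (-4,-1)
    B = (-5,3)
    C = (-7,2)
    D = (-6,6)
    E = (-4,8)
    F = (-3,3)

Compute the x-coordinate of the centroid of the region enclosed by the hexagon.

-14/3

Apply the shoelace (surveyor's) formula. First the cross-terms c_i = x_i·y_{i+1} − x_{i+1}·y_i:
  -17, 11, -30, -24, 12, 15  ⇒  2A = -33, A = -16.5.
Then Σ (x_i + x_{i+1})·c_i = 462, so x̄ = 462 / (6·(-16.5)) = -14/3.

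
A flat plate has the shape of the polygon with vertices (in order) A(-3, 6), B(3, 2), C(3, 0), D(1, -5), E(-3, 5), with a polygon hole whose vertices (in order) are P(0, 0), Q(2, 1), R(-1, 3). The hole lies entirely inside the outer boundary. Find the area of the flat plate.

Outer boundary:
Apply the shoelace formula: 2A = Σ (x_i·y_{i+1} − x_{i+1}·y_i), indices taken mod 5.
Σ = (-24) + (-6) + (-15) + (-10) + (-3) = -58
Area = |Σ|/2 = 29.
Hole:
Apply the surveyor's formula: 2A = Σ (x_i·y_{i+1} − x_{i+1}·y_i), indices taken mod 3.
Σ = (0) + (7) + (0) = 7
Area = |Σ|/2 = 3.5.
Net area = 29 − 3.5 = 25.5.

25.5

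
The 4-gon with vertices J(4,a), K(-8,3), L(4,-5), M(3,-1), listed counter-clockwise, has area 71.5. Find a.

The doubled signed area Σ (x_i y_{i+1} − x_{i+1} y_i) is linear in a.
With a=0 it equals 55; the coefficient of a is 11 (from the two edges through J).
So 11·a + 55 = 2·71.5 = 143 ⇒ a = 8.

8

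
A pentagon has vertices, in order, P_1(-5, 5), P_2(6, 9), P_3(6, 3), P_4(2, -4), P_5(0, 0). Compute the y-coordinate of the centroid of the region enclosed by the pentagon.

484/141

Apply the shoelace formula. First the cross-terms c_i = x_i·y_{i+1} − x_{i+1}·y_i:
  -75, -36, -30, 0, 0  ⇒  2A = -141, A = -70.5.
Then Σ (y_i + y_{i+1})·c_i = -1452, so ȳ = -1452 / (6·(-70.5)) = 484/141.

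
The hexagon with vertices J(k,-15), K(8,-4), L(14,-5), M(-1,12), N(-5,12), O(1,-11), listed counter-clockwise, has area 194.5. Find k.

2

Write out the shoelace sum; only the two edges meeting at J involve k:
2·Area = [(1·(-15) − k·(-11)) + (k·(-4) − 8·(-15))] + 270
       = 7·k + 375 = 389
⇒ k = 2.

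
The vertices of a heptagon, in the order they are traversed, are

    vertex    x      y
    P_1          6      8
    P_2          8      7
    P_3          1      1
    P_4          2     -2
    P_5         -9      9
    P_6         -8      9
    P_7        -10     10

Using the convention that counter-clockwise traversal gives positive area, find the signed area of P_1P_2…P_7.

Cross-terms: -22, 1, -4, 0, -9, 10, -140  ⇒  Σ = -164
Signed area = Σ/2 = -82 (negative ⇒ clockwise traversal).

-82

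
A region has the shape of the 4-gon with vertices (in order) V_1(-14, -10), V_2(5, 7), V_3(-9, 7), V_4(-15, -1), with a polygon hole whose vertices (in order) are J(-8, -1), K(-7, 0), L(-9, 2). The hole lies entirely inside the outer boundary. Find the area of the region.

148

Outer boundary:
Apply the surveyor's formula: 2A = Σ (x_i·y_{i+1} − x_{i+1}·y_i), indices taken mod 4.
Cross-terms: -48, 98, 114, 136  ⇒  Σ = 300
Area = |Σ|/2 = 150.
Hole:
Σ = (-7) + (-14) + (25) = 4
Area = |Σ|/2 = 2.
Net area = 150 − 2 = 148.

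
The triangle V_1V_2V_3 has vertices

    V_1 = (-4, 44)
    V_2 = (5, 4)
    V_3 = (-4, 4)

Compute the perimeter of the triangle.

90

|V_1V_2| = √((9)² + (-40)²) = √1681 = 41
|V_2V_3| = √((-9)² + (0)²) = √81 = 9
|V_3V_1| = √((0)² + (40)²) = √1600 = 40
Perimeter = 41 + 9 + 40 = 90.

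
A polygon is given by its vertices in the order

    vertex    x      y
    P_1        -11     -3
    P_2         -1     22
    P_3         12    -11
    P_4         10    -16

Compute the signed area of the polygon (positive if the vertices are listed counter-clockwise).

Apply the shoelace (surveyor's) formula: 2A = Σ (x_i·y_{i+1} − x_{i+1}·y_i), indices taken mod 4.
Σ = (-245) + (-253) + (-82) + (-206) = -786
Signed area = Σ/2 = -393 (negative ⇒ clockwise traversal).

-393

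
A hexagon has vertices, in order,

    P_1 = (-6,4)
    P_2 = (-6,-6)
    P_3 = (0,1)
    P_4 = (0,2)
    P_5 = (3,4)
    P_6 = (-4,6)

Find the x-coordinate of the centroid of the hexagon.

-52/17

Apply the shoelace formula. First the cross-terms c_i = x_i·y_{i+1} − x_{i+1}·y_i:
  60, -6, 0, -6, 34, 20  ⇒  2A = 102, A = 51.
Then Σ (x_i + x_{i+1})·c_i = -936, so x̄ = -936 / (6·51) = -52/17.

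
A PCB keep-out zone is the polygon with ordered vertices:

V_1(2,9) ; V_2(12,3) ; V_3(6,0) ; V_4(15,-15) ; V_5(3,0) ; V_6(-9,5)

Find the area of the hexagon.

Σ = (-102) + (-18) + (-90) + (45) + (15) + (-91) = -241
Area = |Σ|/2 = 120.5.

120.5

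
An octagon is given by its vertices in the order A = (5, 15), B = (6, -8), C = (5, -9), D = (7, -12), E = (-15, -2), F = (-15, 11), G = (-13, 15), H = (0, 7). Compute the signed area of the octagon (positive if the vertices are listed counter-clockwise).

-369

Apply the shoelace formula: 2A = Σ (x_i·y_{i+1} − x_{i+1}·y_i), indices taken mod 8.
Cross-terms: -130, -14, 3, -194, -195, -82, -91, -35  ⇒  Σ = -738
Signed area = Σ/2 = -369 (negative ⇒ clockwise traversal).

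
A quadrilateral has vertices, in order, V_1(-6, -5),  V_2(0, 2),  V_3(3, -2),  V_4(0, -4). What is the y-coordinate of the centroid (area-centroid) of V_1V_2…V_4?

-2

Apply the shoelace formula. First the cross-terms c_i = x_i·y_{i+1} − x_{i+1}·y_i:
  -12, -6, -12, -24  ⇒  2A = -54, A = -27.
Then Σ (y_i + y_{i+1})·c_i = 324, so ȳ = 324 / (6·(-27)) = -2.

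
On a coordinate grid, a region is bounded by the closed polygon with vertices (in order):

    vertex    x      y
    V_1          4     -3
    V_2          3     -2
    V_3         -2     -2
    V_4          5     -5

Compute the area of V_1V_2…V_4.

8

Σ = (1) + (-10) + (20) + (5) = 16
Area = |Σ|/2 = 8.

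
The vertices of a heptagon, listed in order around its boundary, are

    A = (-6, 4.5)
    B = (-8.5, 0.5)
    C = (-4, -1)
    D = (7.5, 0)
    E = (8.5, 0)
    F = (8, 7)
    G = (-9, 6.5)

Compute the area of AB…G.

Cross-terms: 35.25, 10.5, 7.5, 0, 59.5, 115, -1.5  ⇒  Σ = 226.25
Area = |Σ|/2 = 113.125.

113.125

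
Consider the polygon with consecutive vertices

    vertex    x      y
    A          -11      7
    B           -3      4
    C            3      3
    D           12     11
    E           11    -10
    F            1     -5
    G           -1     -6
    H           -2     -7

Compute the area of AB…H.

220

Apply Gauss's area formula: 2A = Σ (x_i·y_{i+1} − x_{i+1}·y_i), indices taken mod 8.
Cross-terms: -23, -21, -3, -241, -45, -11, -5, -91  ⇒  Σ = -440
Area = |Σ|/2 = 220.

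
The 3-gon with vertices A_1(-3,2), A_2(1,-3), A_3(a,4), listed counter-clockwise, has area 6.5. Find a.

The doubled signed area Σ (x_i y_{i+1} − x_{i+1} y_i) is linear in a.
With a=0 it equals 23; the coefficient of a is 5 (from the two edges through A_3).
So 5·a + 23 = 2·6.5 = 13 ⇒ a = -2.

-2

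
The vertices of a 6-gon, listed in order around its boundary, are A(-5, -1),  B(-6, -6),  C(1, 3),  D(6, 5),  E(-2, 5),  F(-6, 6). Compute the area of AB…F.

46.5

Cross-terms: 24, -12, -13, 40, 18, 36  ⇒  Σ = 93
Area = |Σ|/2 = 46.5.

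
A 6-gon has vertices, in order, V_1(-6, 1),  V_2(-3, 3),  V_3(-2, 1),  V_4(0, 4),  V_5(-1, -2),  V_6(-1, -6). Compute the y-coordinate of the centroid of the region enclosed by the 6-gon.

Apply Gauss's area formula. First the cross-terms c_i = x_i·y_{i+1} − x_{i+1}·y_i:
  -15, 3, -8, 4, 4, -37  ⇒  2A = -49, A = -24.5.
Then Σ (y_i + y_{i+1})·c_i = 73, so ȳ = 73 / (6·(-24.5)) = -73/147.

-73/147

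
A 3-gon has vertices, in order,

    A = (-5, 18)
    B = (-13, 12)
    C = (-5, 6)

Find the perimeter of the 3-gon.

32

|AB| = √((-8)² + (-6)²) = √100 = 10
|BC| = √((8)² + (-6)²) = √100 = 10
|CA| = √((0)² + (12)²) = √144 = 12
Perimeter = 10 + 10 + 12 = 32.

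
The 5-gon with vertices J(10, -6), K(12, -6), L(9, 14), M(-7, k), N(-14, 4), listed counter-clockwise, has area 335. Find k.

14

The doubled signed area Σ (x_i y_{i+1} − x_{i+1} y_i) is linear in k.
With k=0 it equals 348; the coefficient of k is 23 (from the two edges through M).
So 23·k + 348 = 2·335 = 670 ⇒ k = 14.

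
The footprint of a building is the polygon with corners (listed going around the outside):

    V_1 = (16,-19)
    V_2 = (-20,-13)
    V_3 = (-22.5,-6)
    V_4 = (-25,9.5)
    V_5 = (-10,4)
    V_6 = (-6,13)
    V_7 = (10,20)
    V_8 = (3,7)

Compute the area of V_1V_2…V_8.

822.125

V_1→V_2: (16)(-13) − (-20)(-19) = -588
V_2→V_3: (-20)(-6) − (-22.5)(-13) = -172.5
V_3→V_4: (-22.5)(9.5) − (-25)(-6) = -363.75
V_4→V_5: (-25)(4) − (-10)(9.5) = -5
V_5→V_6: (-10)(13) − (-6)(4) = -106
V_6→V_7: (-6)(20) − (10)(13) = -250
V_7→V_8: (10)(7) − (3)(20) = 10
V_8→V_1: (3)(-19) − (16)(7) = -169
Σ = -1644.25
Area = |Σ|/2 = 822.125.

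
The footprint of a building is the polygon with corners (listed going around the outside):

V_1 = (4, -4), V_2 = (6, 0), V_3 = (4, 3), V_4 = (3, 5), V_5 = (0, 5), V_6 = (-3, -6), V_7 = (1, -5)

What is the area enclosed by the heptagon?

60

Apply Gauss's area formula: 2A = Σ (x_i·y_{i+1} − x_{i+1}·y_i), indices taken mod 7.
V_1→V_2: (4)(0) − (6)(-4) = 24
V_2→V_3: (6)(3) − (4)(0) = 18
V_3→V_4: (4)(5) − (3)(3) = 11
V_4→V_5: (3)(5) − (0)(5) = 15
V_5→V_6: (0)(-6) − (-3)(5) = 15
V_6→V_7: (-3)(-5) − (1)(-6) = 21
V_7→V_1: (1)(-4) − (4)(-5) = 16
Σ = 120
Area = |Σ|/2 = 60.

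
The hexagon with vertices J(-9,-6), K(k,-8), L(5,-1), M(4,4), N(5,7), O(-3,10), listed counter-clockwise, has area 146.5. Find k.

-6

The doubled signed area Σ (x_i y_{i+1} − x_{i+1} y_i) is linear in k.
With k=0 it equals 323; the coefficient of k is 5 (from the two edges through K).
So 5·k + 323 = 2·146.5 = 293 ⇒ k = -6.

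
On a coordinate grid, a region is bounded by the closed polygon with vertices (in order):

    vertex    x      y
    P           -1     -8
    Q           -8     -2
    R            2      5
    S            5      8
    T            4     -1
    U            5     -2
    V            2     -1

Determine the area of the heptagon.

Apply the shoelace formula: 2A = Σ (x_i·y_{i+1} − x_{i+1}·y_i), indices taken mod 7.
P→Q: (-1)(-2) − (-8)(-8) = -62
Q→R: (-8)(5) − (2)(-2) = -36
R→S: (2)(8) − (5)(5) = -9
S→T: (5)(-1) − (4)(8) = -37
T→U: (4)(-2) − (5)(-1) = -3
U→V: (5)(-1) − (2)(-2) = -1
V→P: (2)(-8) − (-1)(-1) = -17
Σ = -165
Area = |Σ|/2 = 82.5.

82.5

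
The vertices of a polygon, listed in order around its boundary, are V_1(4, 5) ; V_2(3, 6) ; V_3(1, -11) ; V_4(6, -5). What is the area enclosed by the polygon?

Apply the surveyor's formula: 2A = Σ (x_i·y_{i+1} − x_{i+1}·y_i), indices taken mod 4.
Σ = (9) + (-39) + (61) + (50) = 81
Area = |Σ|/2 = 40.5.

40.5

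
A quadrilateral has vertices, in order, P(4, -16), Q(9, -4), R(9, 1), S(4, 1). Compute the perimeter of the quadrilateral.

|PQ| = √((5)² + (12)²) = √169 = 13
|QR| = √((0)² + (5)²) = √25 = 5
|RS| = √((-5)² + (0)²) = √25 = 5
|SP| = √((0)² + (-17)²) = √289 = 17
Perimeter = 13 + 5 + 5 + 17 = 40.

40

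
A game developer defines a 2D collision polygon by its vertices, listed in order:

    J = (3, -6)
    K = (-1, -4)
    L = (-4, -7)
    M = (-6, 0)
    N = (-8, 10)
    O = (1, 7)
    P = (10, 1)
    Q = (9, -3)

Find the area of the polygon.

J→K: (3)(-4) − (-1)(-6) = -18
K→L: (-1)(-7) − (-4)(-4) = -9
L→M: (-4)(0) − (-6)(-7) = -42
M→N: (-6)(10) − (-8)(0) = -60
N→O: (-8)(7) − (1)(10) = -66
O→P: (1)(1) − (10)(7) = -69
P→Q: (10)(-3) − (9)(1) = -39
Q→J: (9)(-6) − (3)(-3) = -45
Σ = -348
Area = |Σ|/2 = 174.

174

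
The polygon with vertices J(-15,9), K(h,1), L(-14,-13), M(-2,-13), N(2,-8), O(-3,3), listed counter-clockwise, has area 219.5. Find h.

The doubled signed area Σ (x_i y_{i+1} − x_{i+1} y_i) is linear in h.
With h=0 it equals 197; the coefficient of h is -22 (from the two edges through K).
So -22·h + 197 = 2·219.5 = 439 ⇒ h = -11.

-11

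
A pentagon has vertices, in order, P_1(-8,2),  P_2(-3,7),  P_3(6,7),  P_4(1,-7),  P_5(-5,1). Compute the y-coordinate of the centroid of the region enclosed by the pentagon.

21/11

Apply Gauss's area formula. First the cross-terms c_i = x_i·y_{i+1} − x_{i+1}·y_i:
  -50, -63, -49, -34, -2  ⇒  2A = -198, A = -99.
Then Σ (y_i + y_{i+1})·c_i = -1134, so ȳ = -1134 / (6·(-99)) = 21/11.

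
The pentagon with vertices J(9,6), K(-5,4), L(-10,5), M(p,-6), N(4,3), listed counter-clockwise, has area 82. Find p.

-1

The doubled signed area Σ (x_i y_{i+1} − x_{i+1} y_i) is linear in p.
With p=0 it equals 162; the coefficient of p is -2 (from the two edges through M).
So -2·p + 162 = 2·82 = 164 ⇒ p = -1.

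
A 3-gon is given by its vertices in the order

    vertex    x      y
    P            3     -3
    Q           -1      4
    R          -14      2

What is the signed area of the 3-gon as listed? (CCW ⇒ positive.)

49.5

Cross-terms: 9, 54, 36  ⇒  Σ = 99
Signed area = Σ/2 = 49.5 (positive ⇒ counter-clockwise traversal).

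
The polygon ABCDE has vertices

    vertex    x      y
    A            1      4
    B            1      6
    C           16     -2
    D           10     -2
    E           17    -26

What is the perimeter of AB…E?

|AB| = √((0)² + (2)²) = √4 = 2
|BC| = √((15)² + (-8)²) = √289 = 17
|CD| = √((-6)² + (0)²) = √36 = 6
|DE| = √((7)² + (-24)²) = √625 = 25
|EA| = √((-16)² + (30)²) = √1156 = 34
Perimeter = 2 + 17 + 6 + 25 + 34 = 84.

84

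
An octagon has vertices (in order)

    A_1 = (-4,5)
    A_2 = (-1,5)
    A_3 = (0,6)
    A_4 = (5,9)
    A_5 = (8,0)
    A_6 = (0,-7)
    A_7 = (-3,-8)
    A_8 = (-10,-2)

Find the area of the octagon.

166

Apply the shoelace formula: 2A = Σ (x_i·y_{i+1} − x_{i+1}·y_i), indices taken mod 8.
Cross-terms: -15, -6, -30, -72, -56, -21, -74, -58  ⇒  Σ = -332
Area = |Σ|/2 = 166.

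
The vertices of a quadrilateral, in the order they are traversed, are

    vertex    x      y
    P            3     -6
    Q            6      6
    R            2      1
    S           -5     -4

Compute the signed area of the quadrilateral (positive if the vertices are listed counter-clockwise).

43.5

Apply the shoelace formula: 2A = Σ (x_i·y_{i+1} − x_{i+1}·y_i), indices taken mod 4.
P→Q: (3)(6) − (6)(-6) = 54
Q→R: (6)(1) − (2)(6) = -6
R→S: (2)(-4) − (-5)(1) = -3
S→P: (-5)(-6) − (3)(-4) = 42
Σ = 87
Signed area = Σ/2 = 43.5 (positive ⇒ counter-clockwise traversal).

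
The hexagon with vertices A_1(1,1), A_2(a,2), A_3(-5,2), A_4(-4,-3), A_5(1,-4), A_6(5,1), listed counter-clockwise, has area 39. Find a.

-1

The doubled signed area Σ (x_i y_{i+1} − x_{i+1} y_i) is linear in a.
With a=0 it equals 79; the coefficient of a is 1 (from the two edges through A_2).
So 1·a + 79 = 2·39 = 78 ⇒ a = -1.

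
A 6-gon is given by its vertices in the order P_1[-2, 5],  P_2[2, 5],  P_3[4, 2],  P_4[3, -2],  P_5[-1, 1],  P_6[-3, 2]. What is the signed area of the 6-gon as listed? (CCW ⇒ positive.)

-29.5

Apply the surveyor's formula: 2A = Σ (x_i·y_{i+1} − x_{i+1}·y_i), indices taken mod 6.
Cross-terms: -20, -16, -14, 1, 1, -11  ⇒  Σ = -59
Signed area = Σ/2 = -29.5 (negative ⇒ clockwise traversal).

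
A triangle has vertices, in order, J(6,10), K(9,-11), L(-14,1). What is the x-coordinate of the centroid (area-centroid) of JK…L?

1/3

Apply the shoelace (surveyor's) formula. First the cross-terms c_i = x_i·y_{i+1} − x_{i+1}·y_i:
  -156, -145, -146  ⇒  2A = -447, A = -223.5.
Then Σ (x_i + x_{i+1})·c_i = -447, so x̄ = -447 / (6·(-223.5)) = 1/3.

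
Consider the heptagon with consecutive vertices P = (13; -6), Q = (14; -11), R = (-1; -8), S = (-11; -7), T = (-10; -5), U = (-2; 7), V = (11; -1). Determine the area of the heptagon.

243

Σ = (-59) + (-123) + (-81) + (-15) + (-80) + (-75) + (-53) = -486
Area = |Σ|/2 = 243.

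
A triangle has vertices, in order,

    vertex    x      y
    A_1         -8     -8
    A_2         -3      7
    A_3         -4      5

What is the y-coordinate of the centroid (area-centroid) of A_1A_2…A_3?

Apply Gauss's area formula. First the cross-terms c_i = x_i·y_{i+1} − x_{i+1}·y_i:
  -80, 13, 72  ⇒  2A = 5, A = 2.5.
Then Σ (y_i + y_{i+1})·c_i = 20, so ȳ = 20 / (6·2.5) = 4/3.

4/3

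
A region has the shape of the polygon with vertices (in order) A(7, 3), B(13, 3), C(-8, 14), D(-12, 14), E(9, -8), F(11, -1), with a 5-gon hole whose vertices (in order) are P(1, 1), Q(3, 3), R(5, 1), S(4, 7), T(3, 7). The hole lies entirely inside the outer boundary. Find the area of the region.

155.5

Outer boundary:
A→B: (7)(3) − (13)(3) = -18
B→C: (13)(14) − (-8)(3) = 206
C→D: (-8)(14) − (-12)(14) = 56
D→E: (-12)(-8) − (9)(14) = -30
E→F: (9)(-1) − (11)(-8) = 79
F→A: (11)(3) − (7)(-1) = 40
Σ = 333
Area = |Σ|/2 = 166.5.
Hole:
Apply the shoelace formula: 2A = Σ (x_i·y_{i+1} − x_{i+1}·y_i), indices taken mod 5.
Cross-terms: 0, -12, 31, 7, -4  ⇒  Σ = 22
Area = |Σ|/2 = 11.
Net area = 166.5 − 11 = 155.5.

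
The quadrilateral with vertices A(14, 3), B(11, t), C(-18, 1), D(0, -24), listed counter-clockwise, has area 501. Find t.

8

Write out the shoelace sum; only the two edges meeting at B involve t:
2·Area = [(14·t − 11·3) + (11·1 − (-18)·t)] + 768
       = 32·t + 746 = 1002
⇒ t = 8.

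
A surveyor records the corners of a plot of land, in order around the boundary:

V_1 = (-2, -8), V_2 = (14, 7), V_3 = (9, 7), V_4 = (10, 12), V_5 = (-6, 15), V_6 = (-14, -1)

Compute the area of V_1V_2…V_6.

359.5

Apply Gauss's area formula: 2A = Σ (x_i·y_{i+1} − x_{i+1}·y_i), indices taken mod 6.
Σ = (98) + (35) + (38) + (222) + (216) + (110) = 719
Area = |Σ|/2 = 359.5.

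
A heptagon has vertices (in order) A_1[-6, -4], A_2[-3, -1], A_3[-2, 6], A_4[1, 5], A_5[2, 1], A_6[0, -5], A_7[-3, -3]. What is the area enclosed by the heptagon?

Σ = (-6) + (-20) + (-16) + (-9) + (-10) + (-15) + (-6) = -82
Area = |Σ|/2 = 41.

41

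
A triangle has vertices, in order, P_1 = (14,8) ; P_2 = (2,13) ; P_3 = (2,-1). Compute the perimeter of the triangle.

42

|P_1P_2| = √((-12)² + (5)²) = √169 = 13
|P_2P_3| = √((0)² + (-14)²) = √196 = 14
|P_3P_1| = √((12)² + (9)²) = √225 = 15
Perimeter = 13 + 14 + 15 = 42.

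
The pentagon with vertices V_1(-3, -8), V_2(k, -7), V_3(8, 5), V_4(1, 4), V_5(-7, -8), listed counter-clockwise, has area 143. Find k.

The doubled signed area Σ (x_i y_{i+1} − x_{i+1} y_i) is linear in k.
With k=0 it equals 156; the coefficient of k is 13 (from the two edges through V_2).
So 13·k + 156 = 2·143 = 286 ⇒ k = 10.

10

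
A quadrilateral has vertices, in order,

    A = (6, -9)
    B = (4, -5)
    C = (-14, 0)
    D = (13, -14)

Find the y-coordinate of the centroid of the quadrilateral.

-191/33

Apply the shoelace formula. First the cross-terms c_i = x_i·y_{i+1} − x_{i+1}·y_i:
  6, -70, 196, -33  ⇒  2A = 99, A = 49.5.
Then Σ (y_i + y_{i+1})·c_i = -1719, so ȳ = -1719 / (6·49.5) = -191/33.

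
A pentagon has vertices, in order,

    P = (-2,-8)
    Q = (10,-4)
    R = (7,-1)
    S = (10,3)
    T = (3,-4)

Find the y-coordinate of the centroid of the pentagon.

Apply the surveyor's formula. First the cross-terms c_i = x_i·y_{i+1} − x_{i+1}·y_i:
  88, 18, 31, -49, -32  ⇒  2A = 56, A = 28.
Then Σ (y_i + y_{i+1})·c_i = -651, so ȳ = -651 / (6·28) = -3.875.

-3.875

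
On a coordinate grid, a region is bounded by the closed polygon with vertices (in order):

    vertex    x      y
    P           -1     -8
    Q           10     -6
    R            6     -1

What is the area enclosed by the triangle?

Apply the shoelace formula: 2A = Σ (x_i·y_{i+1} − x_{i+1}·y_i), indices taken mod 3.
P→Q: (-1)(-6) − (10)(-8) = 86
Q→R: (10)(-1) − (6)(-6) = 26
R→P: (6)(-8) − (-1)(-1) = -49
Σ = 63
Area = |Σ|/2 = 31.5.

31.5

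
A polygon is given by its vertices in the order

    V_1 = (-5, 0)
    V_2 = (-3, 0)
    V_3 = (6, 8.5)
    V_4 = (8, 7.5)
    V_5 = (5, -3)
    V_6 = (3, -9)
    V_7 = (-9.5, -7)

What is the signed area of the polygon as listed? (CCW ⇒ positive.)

-143.75

Apply the surveyor's formula: 2A = Σ (x_i·y_{i+1} − x_{i+1}·y_i), indices taken mod 7.
V_1→V_2: (-5)(0) − (-3)(0) = 0
V_2→V_3: (-3)(8.5) − (6)(0) = -25.5
V_3→V_4: (6)(7.5) − (8)(8.5) = -23
V_4→V_5: (8)(-3) − (5)(7.5) = -61.5
V_5→V_6: (5)(-9) − (3)(-3) = -36
V_6→V_7: (3)(-7) − (-9.5)(-9) = -106.5
V_7→V_1: (-9.5)(0) − (-5)(-7) = -35
Σ = -287.5
Signed area = Σ/2 = -143.75 (negative ⇒ clockwise traversal).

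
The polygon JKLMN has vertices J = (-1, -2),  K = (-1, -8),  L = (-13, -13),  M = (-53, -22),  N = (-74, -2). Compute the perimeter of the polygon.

|JK| = √((0)² + (-6)²) = √36 = 6
|KL| = √((-12)² + (-5)²) = √169 = 13
|LM| = √((-40)² + (-9)²) = √1681 = 41
|MN| = √((-21)² + (20)²) = √841 = 29
|NJ| = √((73)² + (0)²) = √5329 = 73
Perimeter = 6 + 13 + 41 + 29 + 73 = 162.

162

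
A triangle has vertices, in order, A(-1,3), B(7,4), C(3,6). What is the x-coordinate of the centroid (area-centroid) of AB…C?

Apply the shoelace formula. First the cross-terms c_i = x_i·y_{i+1} − x_{i+1}·y_i:
  -25, 30, 15  ⇒  2A = 20, A = 10.
Then Σ (x_i + x_{i+1})·c_i = 180, so x̄ = 180 / (6·10) = 3.

3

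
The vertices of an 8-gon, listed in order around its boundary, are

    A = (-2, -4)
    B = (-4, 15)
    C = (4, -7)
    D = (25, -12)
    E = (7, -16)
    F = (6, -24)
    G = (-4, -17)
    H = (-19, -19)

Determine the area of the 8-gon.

Cross-terms: -46, -32, 127, -316, -72, -198, -247, 38  ⇒  Σ = -746
Area = |Σ|/2 = 373.

373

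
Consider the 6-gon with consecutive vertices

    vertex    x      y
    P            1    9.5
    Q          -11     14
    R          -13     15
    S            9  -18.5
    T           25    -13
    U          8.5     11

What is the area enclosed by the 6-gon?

520.875

Σ = (118.5) + (17) + (105.5) + (345.5) + (385.5) + (69.75) = 1041.75
Area = |Σ|/2 = 520.875.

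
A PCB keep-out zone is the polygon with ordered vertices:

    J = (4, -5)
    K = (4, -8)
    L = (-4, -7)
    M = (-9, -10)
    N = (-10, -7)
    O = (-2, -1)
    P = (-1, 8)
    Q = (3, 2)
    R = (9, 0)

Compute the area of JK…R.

121

Apply Gauss's area formula: 2A = Σ (x_i·y_{i+1} − x_{i+1}·y_i), indices taken mod 9.
Σ = (-12) + (-60) + (-23) + (-37) + (-4) + (-17) + (-26) + (-18) + (-45) = -242
Area = |Σ|/2 = 121.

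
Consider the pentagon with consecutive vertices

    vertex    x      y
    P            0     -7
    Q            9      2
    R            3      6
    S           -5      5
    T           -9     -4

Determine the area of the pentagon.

142

Apply Gauss's area formula: 2A = Σ (x_i·y_{i+1} − x_{i+1}·y_i), indices taken mod 5.
Σ = (63) + (48) + (45) + (65) + (63) = 284
Area = |Σ|/2 = 142.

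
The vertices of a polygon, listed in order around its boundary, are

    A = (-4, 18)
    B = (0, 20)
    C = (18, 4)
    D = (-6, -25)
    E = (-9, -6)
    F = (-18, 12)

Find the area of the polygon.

773.5

Cross-terms: -80, -360, -426, -189, -216, -276  ⇒  Σ = -1547
Area = |Σ|/2 = 773.5.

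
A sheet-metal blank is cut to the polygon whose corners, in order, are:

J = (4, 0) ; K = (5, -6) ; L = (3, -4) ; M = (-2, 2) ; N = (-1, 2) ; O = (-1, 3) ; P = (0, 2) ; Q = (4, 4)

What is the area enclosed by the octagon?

Apply the shoelace (surveyor's) formula: 2A = Σ (x_i·y_{i+1} − x_{i+1}·y_i), indices taken mod 8.
Σ = (-24) + (-2) + (-2) + (-2) + (-1) + (-2) + (-8) + (-16) = -57
Area = |Σ|/2 = 28.5.

28.5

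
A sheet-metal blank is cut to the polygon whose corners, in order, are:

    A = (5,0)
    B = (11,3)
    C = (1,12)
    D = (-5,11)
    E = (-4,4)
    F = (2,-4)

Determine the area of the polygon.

133.5

Cross-terms: 15, 129, 71, 24, 8, 20  ⇒  Σ = 267
Area = |Σ|/2 = 133.5.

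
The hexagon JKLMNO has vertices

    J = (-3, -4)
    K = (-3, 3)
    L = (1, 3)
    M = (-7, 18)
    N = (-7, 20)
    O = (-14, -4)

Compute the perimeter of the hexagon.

|JK| = √((0)² + (7)²) = √49 = 7
|KL| = √((4)² + (0)²) = √16 = 4
|LM| = √((-8)² + (15)²) = √289 = 17
|MN| = √((0)² + (2)²) = √4 = 2
|NO| = √((-7)² + (-24)²) = √625 = 25
|OJ| = √((11)² + (0)²) = √121 = 11
Perimeter = 7 + 4 + 17 + 2 + 25 + 11 = 66.

66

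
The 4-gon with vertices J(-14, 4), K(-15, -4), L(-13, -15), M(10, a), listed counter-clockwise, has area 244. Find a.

9

The doubled signed area Σ (x_i y_{i+1} − x_{i+1} y_i) is linear in a.
With a=0 it equals 479; the coefficient of a is 1 (from the two edges through M).
So 1·a + 479 = 2·244 = 488 ⇒ a = 9.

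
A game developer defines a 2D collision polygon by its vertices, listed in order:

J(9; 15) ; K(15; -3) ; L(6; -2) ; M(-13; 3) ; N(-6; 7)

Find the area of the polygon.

Σ = (-252) + (-12) + (-8) + (-73) + (-153) = -498
Area = |Σ|/2 = 249.

249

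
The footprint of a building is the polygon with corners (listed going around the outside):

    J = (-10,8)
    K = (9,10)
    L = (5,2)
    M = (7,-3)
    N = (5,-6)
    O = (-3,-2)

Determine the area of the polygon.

Σ = (-172) + (-32) + (-29) + (-27) + (-28) + (-44) = -332
Area = |Σ|/2 = 166.

166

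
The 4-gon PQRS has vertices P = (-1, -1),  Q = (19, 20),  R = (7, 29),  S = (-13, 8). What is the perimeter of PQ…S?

88

|PQ| = √((20)² + (21)²) = √841 = 29
|QR| = √((-12)² + (9)²) = √225 = 15
|RS| = √((-20)² + (-21)²) = √841 = 29
|SP| = √((12)² + (-9)²) = √225 = 15
Perimeter = 29 + 15 + 29 + 15 = 88.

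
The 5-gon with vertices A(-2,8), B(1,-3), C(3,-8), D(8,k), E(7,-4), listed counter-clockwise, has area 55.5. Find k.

-8

The doubled signed area Σ (x_i y_{i+1} − x_{i+1} y_i) is linear in k.
With k=0 it equals 79; the coefficient of k is -4 (from the two edges through D).
So -4·k + 79 = 2·55.5 = 111 ⇒ k = -8.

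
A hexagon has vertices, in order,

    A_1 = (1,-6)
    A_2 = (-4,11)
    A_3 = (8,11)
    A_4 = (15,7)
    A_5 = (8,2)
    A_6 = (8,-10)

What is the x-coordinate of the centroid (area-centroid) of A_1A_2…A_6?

304/69

Apply Gauss's area formula. First the cross-terms c_i = x_i·y_{i+1} − x_{i+1}·y_i:
  -13, -132, -109, -26, -96, -38  ⇒  2A = -414, A = -207.
Then Σ (x_i + x_{i+1})·c_i = -5472, so x̄ = -5472 / (6·(-207)) = 304/69.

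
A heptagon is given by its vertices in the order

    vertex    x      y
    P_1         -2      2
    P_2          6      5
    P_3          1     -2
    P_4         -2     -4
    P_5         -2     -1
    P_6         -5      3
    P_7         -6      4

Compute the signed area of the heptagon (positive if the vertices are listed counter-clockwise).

-35

Apply Gauss's area formula: 2A = Σ (x_i·y_{i+1} − x_{i+1}·y_i), indices taken mod 7.
Σ = (-22) + (-17) + (-8) + (-6) + (-11) + (-2) + (-4) = -70
Signed area = Σ/2 = -35 (negative ⇒ clockwise traversal).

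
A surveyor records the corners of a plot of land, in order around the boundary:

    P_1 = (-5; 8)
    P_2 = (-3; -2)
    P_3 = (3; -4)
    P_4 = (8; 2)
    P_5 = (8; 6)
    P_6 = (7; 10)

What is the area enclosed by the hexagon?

Apply the surveyor's formula: 2A = Σ (x_i·y_{i+1} − x_{i+1}·y_i), indices taken mod 6.
P_1→P_2: (-5)(-2) − (-3)(8) = 34
P_2→P_3: (-3)(-4) − (3)(-2) = 18
P_3→P_4: (3)(2) − (8)(-4) = 38
P_4→P_5: (8)(6) − (8)(2) = 32
P_5→P_6: (8)(10) − (7)(6) = 38
P_6→P_1: (7)(8) − (-5)(10) = 106
Σ = 266
Area = |Σ|/2 = 133.

133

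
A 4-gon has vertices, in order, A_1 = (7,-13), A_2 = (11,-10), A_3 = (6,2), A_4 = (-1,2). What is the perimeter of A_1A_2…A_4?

42

|A_1A_2| = √((4)² + (3)²) = √25 = 5
|A_2A_3| = √((-5)² + (12)²) = √169 = 13
|A_3A_4| = √((-7)² + (0)²) = √49 = 7
|A_4A_1| = √((8)² + (-15)²) = √289 = 17
Perimeter = 5 + 13 + 7 + 17 = 42.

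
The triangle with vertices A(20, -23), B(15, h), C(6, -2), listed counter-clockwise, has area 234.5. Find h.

18

The doubled signed area Σ (x_i y_{i+1} − x_{i+1} y_i) is linear in h.
With h=0 it equals 217; the coefficient of h is 14 (from the two edges through B).
So 14·h + 217 = 2·234.5 = 469 ⇒ h = 18.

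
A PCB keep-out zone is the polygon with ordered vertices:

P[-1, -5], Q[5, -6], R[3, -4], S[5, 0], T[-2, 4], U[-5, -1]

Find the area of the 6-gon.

Apply Gauss's area formula: 2A = Σ (x_i·y_{i+1} − x_{i+1}·y_i), indices taken mod 6.
Σ = (31) + (-2) + (20) + (20) + (22) + (24) = 115
Area = |Σ|/2 = 57.5.

57.5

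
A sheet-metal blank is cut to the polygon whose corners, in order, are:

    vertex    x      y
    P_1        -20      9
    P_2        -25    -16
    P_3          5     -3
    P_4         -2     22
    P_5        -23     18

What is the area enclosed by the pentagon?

P_1→P_2: (-20)(-16) − (-25)(9) = 545
P_2→P_3: (-25)(-3) − (5)(-16) = 155
P_3→P_4: (5)(22) − (-2)(-3) = 104
P_4→P_5: (-2)(18) − (-23)(22) = 470
P_5→P_1: (-23)(9) − (-20)(18) = 153
Σ = 1427
Area = |Σ|/2 = 713.5.

713.5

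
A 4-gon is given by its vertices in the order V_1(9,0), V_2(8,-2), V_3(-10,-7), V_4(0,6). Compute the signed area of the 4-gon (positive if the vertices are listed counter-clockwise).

-104

V_1→V_2: (9)(-2) − (8)(0) = -18
V_2→V_3: (8)(-7) − (-10)(-2) = -76
V_3→V_4: (-10)(6) − (0)(-7) = -60
V_4→V_1: (0)(0) − (9)(6) = -54
Σ = -208
Signed area = Σ/2 = -104 (negative ⇒ clockwise traversal).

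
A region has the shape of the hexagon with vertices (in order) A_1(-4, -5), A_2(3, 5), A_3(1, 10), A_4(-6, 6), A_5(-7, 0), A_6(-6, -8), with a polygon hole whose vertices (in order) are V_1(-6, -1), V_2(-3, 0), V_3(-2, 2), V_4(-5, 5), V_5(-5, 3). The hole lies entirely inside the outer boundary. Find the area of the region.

Outer boundary:
A_1→A_2: (-4)(5) − (3)(-5) = -5
A_2→A_3: (3)(10) − (1)(5) = 25
A_3→A_4: (1)(6) − (-6)(10) = 66
A_4→A_5: (-6)(0) − (-7)(6) = 42
A_5→A_6: (-7)(-8) − (-6)(0) = 56
A_6→A_1: (-6)(-5) − (-4)(-8) = -2
Σ = 182
Area = |Σ|/2 = 91.
Hole:
Apply the shoelace (surveyor's) formula: 2A = Σ (x_i·y_{i+1} − x_{i+1}·y_i), indices taken mod 5.
V_1→V_2: (-6)(0) − (-3)(-1) = -3
V_2→V_3: (-3)(2) − (-2)(0) = -6
V_3→V_4: (-2)(5) − (-5)(2) = 0
V_4→V_5: (-5)(3) − (-5)(5) = 10
V_5→V_1: (-5)(-1) − (-6)(3) = 23
Σ = 24
Area = |Σ|/2 = 12.
Net area = 91 − 12 = 79.

79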